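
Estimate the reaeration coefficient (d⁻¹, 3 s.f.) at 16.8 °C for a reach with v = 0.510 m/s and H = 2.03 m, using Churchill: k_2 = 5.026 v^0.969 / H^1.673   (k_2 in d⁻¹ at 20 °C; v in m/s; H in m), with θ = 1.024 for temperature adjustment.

k_2 ≈ 0.742 d⁻¹

k_2(20) = 5.026 × 0.510^0.969 / 2.03^1.673 = 5.026 × 0.5208 / 3.269 = 0.8006 d⁻¹.
k_2(16.8) = 0.8006 × 1.024^(16.8−20) = 0.8006 × 0.9269 = 0.7421 d⁻¹.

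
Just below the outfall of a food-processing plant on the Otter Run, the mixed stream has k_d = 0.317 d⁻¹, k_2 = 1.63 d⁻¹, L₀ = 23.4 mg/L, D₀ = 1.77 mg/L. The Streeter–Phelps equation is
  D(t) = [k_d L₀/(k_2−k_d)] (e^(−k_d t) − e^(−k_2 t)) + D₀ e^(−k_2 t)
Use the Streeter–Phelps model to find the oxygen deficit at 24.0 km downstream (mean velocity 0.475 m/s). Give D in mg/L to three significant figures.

D ≈ 3.20 mg/L

Travel time t = x/v = 24.0 km / (0.475 m/s) = 24000 m / 0.475 m/s = 50530 s = 0.5848 d.
k_d L₀/(k_2−k_d) = 0.317×23.4/(1.63−0.317) = 7.418/1.313 = 5.650 mg/L.
e^(−k_d t) = e^(−0.317×0.5848) = 0.8308; e^(−k_2 t) = e^(−1.63×0.5848) = 0.3855.
D = 5.650 × (0.8308 − 0.3855) + 1.77 × 0.3855 = 2.516 + 0.6823 = 3.198 mg/L.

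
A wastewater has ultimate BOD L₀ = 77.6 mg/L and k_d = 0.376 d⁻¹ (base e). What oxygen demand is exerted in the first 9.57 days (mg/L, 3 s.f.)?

y ≈ 75.5 mg/L

y_t = L₀(1 − e^(−k_d t)) = 77.6 × (1 − e^(−0.376×9.57))
= 77.6 × (1 − 0.02737) = 77.6 × 0.9726 = 75.48 mg/L.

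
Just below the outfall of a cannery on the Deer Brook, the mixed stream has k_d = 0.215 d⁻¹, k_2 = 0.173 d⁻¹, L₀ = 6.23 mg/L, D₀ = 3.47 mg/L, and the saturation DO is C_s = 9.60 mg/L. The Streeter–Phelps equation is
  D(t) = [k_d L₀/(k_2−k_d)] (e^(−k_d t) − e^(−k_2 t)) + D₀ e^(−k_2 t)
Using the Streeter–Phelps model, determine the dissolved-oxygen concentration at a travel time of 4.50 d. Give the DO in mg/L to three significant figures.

k_d L₀/(k_2−k_d) = 0.215×6.23/(0.173−0.215) = 1.339/-0.04200 = -31.89 mg/L.
e^(−k_d t) = e^(−0.215×4.500) = 0.3800; e^(−k_2 t) = e^(−0.173×4.500) = 0.4591.
D = -31.89 × (0.3800 − 0.4591) + 3.47 × 0.4591 = 2.521 + 1.593 = 4.114 mg/L.
DO = C_s − D = 9.60 − 4.114 = 5.486 mg/L.

DO ≈ 5.49 mg/L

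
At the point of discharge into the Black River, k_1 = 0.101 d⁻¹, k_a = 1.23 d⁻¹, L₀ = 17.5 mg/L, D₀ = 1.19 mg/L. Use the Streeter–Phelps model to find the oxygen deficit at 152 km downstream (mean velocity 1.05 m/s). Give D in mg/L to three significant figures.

Travel time t = x/v = 152 km / (1.05 m/s) = 152000 m / 1.05 m/s = 144800 s = 1.675 d.
k_1 L₀/(k_a−k_1) = 0.101×17.5/(1.23−0.101) = 1.768/1.129 = 1.566 mg/L.
e^(−k_1 t) = e^(−0.101×1.675) = 0.8443; e^(−k_a t) = e^(−1.23×1.675) = 0.1273.
D = 1.566 × (0.8443 − 0.1273) + 1.19 × 0.1273 = 1.122 + 0.1515 = 1.274 mg/L.

D ≈ 1.27 mg/L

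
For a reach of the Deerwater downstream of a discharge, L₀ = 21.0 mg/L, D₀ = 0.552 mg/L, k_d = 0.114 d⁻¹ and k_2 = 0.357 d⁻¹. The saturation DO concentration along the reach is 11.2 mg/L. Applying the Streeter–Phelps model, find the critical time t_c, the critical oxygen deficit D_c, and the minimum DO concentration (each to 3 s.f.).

t_c ≈ 4.46 d; D_c ≈ 4.03 mg/L; min DO ≈ 7.17 mg/L

At the critical point dD/dt = 0, so k_d L₀ e^(−k_d t) = k_2 D. Substituting D(t) from the Streeter–Phelps equation and solving for t gives
t_c = ln[(k_2/k_d)(1 − D₀(k_2−k_d)/(k_d L₀))] / (k_2−k_d).
Here k_2−k_d = 0.2430 d⁻¹ and 1 − D₀(k_2−k_d)/(k_d L₀) = 1 − 0.552×0.2430/(0.114×21.0) = 0.9440, so
t_c = ln(3.132 × 0.9440) / 0.2430 = 1.084 / 0.2430 = 4.460 d.
D_c = (k_d/k_2) L₀ e^(−k_d t_c) = (0.114/0.357) × 21.0 × e^(−0.114×4.460) = 0.3193 × 21.0 × 0.6014 = 4.033 mg/L.
Minimum DO = C_s − D_c = 11.2 − 4.033 = 7.167 mg/L.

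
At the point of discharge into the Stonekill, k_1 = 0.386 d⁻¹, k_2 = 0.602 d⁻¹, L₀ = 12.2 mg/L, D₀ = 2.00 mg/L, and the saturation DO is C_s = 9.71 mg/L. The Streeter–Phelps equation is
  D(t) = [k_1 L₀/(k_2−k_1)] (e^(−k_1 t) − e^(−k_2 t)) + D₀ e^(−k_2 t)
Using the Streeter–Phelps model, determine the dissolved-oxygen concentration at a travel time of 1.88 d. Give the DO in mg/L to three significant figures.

k_1 L₀/(k_2−k_1) = 0.386×12.2/(0.602−0.386) = 4.709/0.2160 = 21.80 mg/L.
e^(−k_1 t) = e^(−0.386×1.880) = 0.4840; e^(−k_2 t) = e^(−0.602×1.880) = 0.3225.
D = 21.80 × (0.4840 − 0.3225) + 2.00 × 0.3225 = 3.522 + 0.6449 = 4.167 mg/L.
DO = C_s − D = 9.71 − 4.167 = 5.543 mg/L.

DO ≈ 5.54 mg/L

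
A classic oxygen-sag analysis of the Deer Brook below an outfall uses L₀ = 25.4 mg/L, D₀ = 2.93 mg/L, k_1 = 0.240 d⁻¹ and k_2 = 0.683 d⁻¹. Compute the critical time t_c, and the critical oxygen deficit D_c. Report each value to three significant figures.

t_c = [1/(k_2−k_1)] ln[(k_2/k_1)(1 − D₀(k_2−k_1)/(k_1 L₀))]
= [1/(0.683−0.240)] ln[(0.683/0.240)(1 − 2.93×0.4430/(0.240×25.4))]
= (1/0.4430) ln[2.846 × 0.7871] = 2.257 × ln(2.240) = 2.257 × 0.8064 = 1.820 d.
D_c = (k_1/k_2) L₀ e^(−k_1 t_c) = (0.240/0.683) × 25.4 × e^(−0.240×1.820) = 0.3514 × 25.4 × 0.6460 = 5.766 mg/L.

t_c ≈ 1.82 d; D_c ≈ 5.77 mg/L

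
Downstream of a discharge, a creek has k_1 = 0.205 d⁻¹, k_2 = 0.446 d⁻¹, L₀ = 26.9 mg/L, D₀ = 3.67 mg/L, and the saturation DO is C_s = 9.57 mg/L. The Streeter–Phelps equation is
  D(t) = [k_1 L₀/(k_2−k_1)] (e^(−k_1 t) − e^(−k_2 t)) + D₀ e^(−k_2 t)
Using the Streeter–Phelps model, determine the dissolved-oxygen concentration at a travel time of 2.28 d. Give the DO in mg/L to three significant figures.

k_1 L₀/(k_2−k_1) = 0.205×26.9/(0.446−0.205) = 5.514/0.2410 = 22.88 mg/L.
e^(−k_1 t) = e^(−0.205×2.280) = 0.6266; e^(−k_2 t) = e^(−0.446×2.280) = 0.3617.
D = 22.88 × (0.6266 − 0.3617) + 3.67 × 0.3617 = 6.062 + 1.328 = 7.389 mg/L.
DO = C_s − D = 9.57 − 7.389 = 2.181 mg/L.

DO ≈ 2.18 mg/L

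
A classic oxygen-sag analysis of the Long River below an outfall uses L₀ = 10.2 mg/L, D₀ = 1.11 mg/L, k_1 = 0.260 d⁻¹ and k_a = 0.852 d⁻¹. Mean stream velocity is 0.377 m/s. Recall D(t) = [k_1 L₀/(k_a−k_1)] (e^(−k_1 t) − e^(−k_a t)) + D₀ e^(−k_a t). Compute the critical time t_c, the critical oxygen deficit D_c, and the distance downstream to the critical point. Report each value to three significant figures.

At the critical point dD/dt = 0, so k_1 L₀ e^(−k_1 t) = k_a D. Substituting D(t) from the Streeter–Phelps equation and solving for t gives
t_c = ln[(k_a/k_1)(1 − D₀(k_a−k_1)/(k_1 L₀))] / (k_a−k_1).
Here k_a−k_1 = 0.5920 d⁻¹ and 1 − D₀(k_a−k_1)/(k_1 L₀) = 1 − 1.11×0.5920/(0.260×10.2) = 0.7522, so
t_c = ln(3.277 × 0.7522) / 0.5920 = 0.9022 / 0.5920 = 1.524 d.
D_c = (k_1/k_a) L₀ e^(−k_1 t_c) = (0.260/0.852) × 10.2 × e^(−0.260×1.524) = 0.3052 × 10.2 × 0.6729 = 2.094 mg/L.
x_c = v t_c = 0.377 m/s × 1.524 d × 86400 s/d = 49640 m ≈ 49.6 km.

t_c ≈ 1.52 d; D_c ≈ 2.09 mg/L; x_c ≈ 49.6 km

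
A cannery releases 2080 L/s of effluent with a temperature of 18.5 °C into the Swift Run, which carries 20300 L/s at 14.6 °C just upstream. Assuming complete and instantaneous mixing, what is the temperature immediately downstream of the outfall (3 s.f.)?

15.0 °C

Flow-weighted mixing: C = (Q_r C_r + Q_w C_w)/(Q_r + Q_w)
= (20300×14.6 + 2080×18.5)/(20300 + 2080) = 334900/22380 = 14.96 °C.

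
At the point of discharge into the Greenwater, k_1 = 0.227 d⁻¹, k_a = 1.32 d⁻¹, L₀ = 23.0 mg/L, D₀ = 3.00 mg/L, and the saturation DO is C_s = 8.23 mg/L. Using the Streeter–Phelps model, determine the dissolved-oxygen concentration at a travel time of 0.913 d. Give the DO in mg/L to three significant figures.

k_1 L₀/(k_a−k_1) = 0.227×23.0/(1.32−0.227) = 5.221/1.093 = 4.777 mg/L.
e^(−k_1 t) = e^(−0.227×0.9130) = 0.8128; e^(−k_a t) = e^(−1.32×0.9130) = 0.2996.
D = 4.777 × (0.8128 − 0.2996) + 3.00 × 0.2996 = 2.451 + 0.8989 = 3.350 mg/L.
DO = C_s − D = 8.23 − 3.350 = 4.880 mg/L.

DO ≈ 4.88 mg/L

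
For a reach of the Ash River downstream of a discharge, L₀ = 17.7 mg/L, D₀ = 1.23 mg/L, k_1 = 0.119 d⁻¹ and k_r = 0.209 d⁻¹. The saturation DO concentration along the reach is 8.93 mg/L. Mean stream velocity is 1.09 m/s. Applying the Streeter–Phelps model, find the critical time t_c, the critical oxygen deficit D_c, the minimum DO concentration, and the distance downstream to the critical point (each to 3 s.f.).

t_c ≈ 5.66 d; D_c ≈ 5.14 mg/L; min DO ≈ 3.79 mg/L; x_c ≈ 533 km

At the critical point dD/dt = 0, so k_1 L₀ e^(−k_1 t) = k_r D. Substituting D(t) from the Streeter–Phelps equation and solving for t gives
t_c = ln[(k_r/k_1)(1 − D₀(k_r−k_1)/(k_1 L₀))] / (k_r−k_1).
Here k_r−k_1 = 0.09000 d⁻¹ and 1 − D₀(k_r−k_1)/(k_1 L₀) = 1 − 1.23×0.09000/(0.119×17.7) = 0.9474, so
t_c = ln(1.756 × 0.9474) / 0.09000 = 0.5092 / 0.09000 = 5.658 d.
D_c = (k_1/k_r) L₀ e^(−k_1 t_c) = (0.119/0.209) × 17.7 × e^(−0.119×5.658) = 0.5694 × 17.7 × 0.5100 = 5.140 mg/L.
Minimum DO = C_s − D_c = 8.93 − 5.140 = 3.790 mg/L.
x_c = v t_c = 1.09 m/s × 5.658 d × 86400 s/d = 532900 m ≈ 533 km.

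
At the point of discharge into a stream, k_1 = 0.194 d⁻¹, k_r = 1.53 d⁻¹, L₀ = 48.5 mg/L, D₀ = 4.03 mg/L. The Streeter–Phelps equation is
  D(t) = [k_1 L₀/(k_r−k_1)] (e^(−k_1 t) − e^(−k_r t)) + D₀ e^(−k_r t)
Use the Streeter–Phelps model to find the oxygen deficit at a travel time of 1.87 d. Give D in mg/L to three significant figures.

D ≈ 4.73 mg/L

k_1 L₀/(k_r−k_1) = 0.194×48.5/(1.53−0.194) = 9.409/1.336 = 7.043 mg/L.
e^(−k_1 t) = e^(−0.194×1.870) = 0.6957; e^(−k_r t) = e^(−1.53×1.870) = 0.05721.
D = 7.043 × (0.6957 − 0.05721) + 4.03 × 0.05721 = 4.497 + 0.2305 = 4.728 mg/L.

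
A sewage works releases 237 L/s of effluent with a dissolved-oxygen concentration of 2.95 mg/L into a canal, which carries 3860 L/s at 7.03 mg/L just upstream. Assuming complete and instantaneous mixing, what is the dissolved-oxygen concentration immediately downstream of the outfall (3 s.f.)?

6.79 mg/L

Flow-weighted mixing: C = (Q_r C_r + Q_w C_w)/(Q_r + Q_w)
= (3860×7.03 + 237×2.95)/(3860 + 237) = 27830/4097 = 6.794 mg/L.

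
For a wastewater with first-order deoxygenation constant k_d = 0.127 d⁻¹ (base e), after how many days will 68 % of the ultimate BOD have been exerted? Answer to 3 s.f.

t ≈ 8.97 d

y/L₀ = 1 − e^(−k_d t) = 0.68 ⇒ e^(−k_d t) = 0.320
t = −ln(0.320) / 0.127 = 1.139 / 0.127 = 8.972 d.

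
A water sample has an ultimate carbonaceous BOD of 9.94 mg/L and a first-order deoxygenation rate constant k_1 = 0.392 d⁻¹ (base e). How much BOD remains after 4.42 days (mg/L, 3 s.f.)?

L_t = L₀ e^(−k_1 t) = 9.94 × e^(−0.392×4.42) = 9.94 × 0.1768 = 1.758 mg/L.

L ≈ 1.76 mg/L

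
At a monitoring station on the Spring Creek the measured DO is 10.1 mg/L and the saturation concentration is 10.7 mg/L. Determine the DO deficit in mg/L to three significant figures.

D = C_s − C = 10.7 − 10.1 = 0.600 mg/L.

D ≈ 0.600 mg/L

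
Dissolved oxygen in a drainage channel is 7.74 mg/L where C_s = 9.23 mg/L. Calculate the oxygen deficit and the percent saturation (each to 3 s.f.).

D = C_s − C = 9.23 − 7.74 = 1.49 mg/L.
% saturation = 7.74/9.23 × 100 = 83.9 %.

D ≈ 1.49 mg/L; 83.9 % saturation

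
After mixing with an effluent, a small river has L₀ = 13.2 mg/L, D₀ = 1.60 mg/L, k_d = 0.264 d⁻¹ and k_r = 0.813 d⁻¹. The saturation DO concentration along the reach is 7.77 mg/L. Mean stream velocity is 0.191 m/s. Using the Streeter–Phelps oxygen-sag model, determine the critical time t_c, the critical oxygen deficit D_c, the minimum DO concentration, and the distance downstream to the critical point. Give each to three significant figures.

t_c ≈ 1.52 d; D_c ≈ 2.87 mg/L; min DO ≈ 4.90 mg/L; x_c ≈ 25.1 km

With k_r/k_d = 3.080 and 1 − D₀(k_r−k_d)/(k_d L₀) = 0.7479,
t_c = ln(3.080 × 0.7479) / (0.813 − 0.264) = ln(2.303) / 0.5490 = 0.8343/0.5490 = 1.520 d.
D_c = (k_d/k_r) L₀ e^(−k_d t_c) = (0.264/0.813) × 13.2 × e^(−0.264×1.520) = 0.3247 × 13.2 × 0.6695 = 2.870 mg/L.
Minimum DO = C_s − D_c = 7.77 − 2.870 = 4.900 mg/L.
x_c = v t_c = 0.191 m/s × 1.520 d × 86400 s/d = 25080 m ≈ 25.1 km.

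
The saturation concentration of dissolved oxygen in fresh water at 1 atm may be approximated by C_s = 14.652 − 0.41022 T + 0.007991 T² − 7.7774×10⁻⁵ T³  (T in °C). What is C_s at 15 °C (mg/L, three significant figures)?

C_s ≈ 10.0 mg/L

C_s = 14.652 − 0.41022×15 + 0.007991×15² − 7.7774×10⁻⁵×15³ = 10.03 mg/L.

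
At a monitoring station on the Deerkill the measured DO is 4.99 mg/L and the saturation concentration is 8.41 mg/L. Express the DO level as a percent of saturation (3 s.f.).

59.3 % saturation

% saturation = C/C_s × 100 = 4.99/8.41 × 100 = 59.3 %.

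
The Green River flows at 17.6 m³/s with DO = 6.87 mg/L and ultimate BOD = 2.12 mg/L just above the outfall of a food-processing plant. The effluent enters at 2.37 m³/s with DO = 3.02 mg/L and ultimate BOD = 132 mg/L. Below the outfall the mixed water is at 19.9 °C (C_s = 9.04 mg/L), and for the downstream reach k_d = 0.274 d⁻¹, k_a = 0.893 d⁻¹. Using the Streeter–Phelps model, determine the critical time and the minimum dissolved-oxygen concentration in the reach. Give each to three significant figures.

t_c ≈ 1.24 d; minimum DO ≈ 5.21 mg/L

Mixed DO = (17.6×6.87 + 2.37×3.02)/(17.6+2.37) = 128.1/19.97 = 6.413 mg/L.
Mixed L₀ = (17.6×2.12 + 2.37×132)/(19.97) = 350.2/19.97 = 17.53 mg/L.
Initial deficit D₀ = C_s − DO₀ = 9.04 − 6.413 = 2.627 mg/L.
t_c = (1/0.6190) ln[(0.893/0.274)(1 − 2.627×0.6190/(0.274×17.53))] = 1.616 × ln(2.156) = 1.241 d.
D_c = (0.274/0.893) × 17.53 × e^(−0.274×1.241) = 0.3068 × 17.53 × 0.7117 = 3.829 mg/L.
Minimum DO = 9.04 − 3.829 = 5.211 mg/L.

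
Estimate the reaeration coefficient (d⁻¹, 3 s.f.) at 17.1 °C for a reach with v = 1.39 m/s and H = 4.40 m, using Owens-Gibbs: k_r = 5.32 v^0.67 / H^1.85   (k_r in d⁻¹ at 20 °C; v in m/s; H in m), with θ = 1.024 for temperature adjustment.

k_r ≈ 0.399 d⁻¹

k_r(20) = 5.32 × 1.39^0.67 / 4.40^1.85 = 5.32 × 1.247 / 15.50 = 0.4279 d⁻¹.
k_r(17.1) = 0.4279 × 1.024^(17.1−20) = 0.4279 × 0.9335 = 0.3995 d⁻¹.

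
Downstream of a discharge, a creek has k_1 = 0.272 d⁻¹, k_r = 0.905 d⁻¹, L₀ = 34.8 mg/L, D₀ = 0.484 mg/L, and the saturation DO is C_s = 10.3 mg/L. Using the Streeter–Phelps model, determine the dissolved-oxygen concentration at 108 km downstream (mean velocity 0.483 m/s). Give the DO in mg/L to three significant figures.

Travel time t = x/v = 108 km / (0.483 m/s) = 108000 m / 0.483 m/s = 223600 s = 2.588 d.
k_1 L₀/(k_r−k_1) = 0.272×34.8/(0.905−0.272) = 9.466/0.6330 = 14.95 mg/L.
e^(−k_1 t) = e^(−0.272×2.588) = 0.4946; e^(−k_r t) = e^(−0.905×2.588) = 0.09612.
D = 14.95 × (0.4946 − 0.09612) + 0.484 × 0.09612 = 5.959 + 0.04652 = 6.006 mg/L.
DO = C_s − D = 10.3 − 6.006 = 4.294 mg/L.

DO ≈ 4.29 mg/L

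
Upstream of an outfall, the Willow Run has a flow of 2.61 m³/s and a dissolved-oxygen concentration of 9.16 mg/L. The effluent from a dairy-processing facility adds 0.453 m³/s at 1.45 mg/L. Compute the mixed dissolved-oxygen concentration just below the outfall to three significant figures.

Flow-weighted mixing: C = (Q_r C_r + Q_w C_w)/(Q_r + Q_w)
= (2.61×9.16 + 0.453×1.45)/(2.61 + 0.453) = 24.56/3.063 = 8.020 mg/L.

8.02 mg/L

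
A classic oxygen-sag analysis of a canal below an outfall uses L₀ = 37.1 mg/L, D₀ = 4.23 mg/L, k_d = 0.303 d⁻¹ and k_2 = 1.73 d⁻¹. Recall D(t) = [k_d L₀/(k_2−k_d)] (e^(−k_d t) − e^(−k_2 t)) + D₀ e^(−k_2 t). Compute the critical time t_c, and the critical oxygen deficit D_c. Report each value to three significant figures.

t_c ≈ 0.681 d; D_c ≈ 5.29 mg/L

t_c = [1/(k_2−k_d)] ln[(k_2/k_d)(1 − D₀(k_2−k_d)/(k_d L₀))]
= [1/(1.73−0.303)] ln[(1.73/0.303)(1 − 4.23×1.427/(0.303×37.1))]
= (1/1.427) ln[5.710 × 0.4630] = 0.7008 × ln(2.644) = 0.7008 × 0.9722 = 0.6813 d.
L(t_c) = L₀ e^(−k_d t_c) = 37.1 × 0.8135 = 30.18 mg/L, and at the critical point k_2 D_c = k_d L, so D_c = (0.303/1.73) × 30.18 = 5.286 mg/L.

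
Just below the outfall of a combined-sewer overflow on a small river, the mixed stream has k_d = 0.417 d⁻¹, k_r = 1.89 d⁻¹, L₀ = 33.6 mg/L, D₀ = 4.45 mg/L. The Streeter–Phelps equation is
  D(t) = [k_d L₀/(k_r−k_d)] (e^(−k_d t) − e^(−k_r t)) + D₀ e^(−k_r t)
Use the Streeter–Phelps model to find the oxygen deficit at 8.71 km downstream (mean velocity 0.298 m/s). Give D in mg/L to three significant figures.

Travel time t = x/v = 8.71 km / (0.298 m/s) = 8710 m / 0.298 m/s = 29230 s = 0.3383 d.
k_d L₀/(k_r−k_d) = 0.417×33.6/(1.89−0.417) = 14.01/1.473 = 9.512 mg/L.
e^(−k_d t) = e^(−0.417×0.3383) = 0.8684; e^(−k_r t) = e^(−1.89×0.3383) = 0.5276.
D = 9.512 × (0.8684 − 0.5276) + 4.45 × 0.5276 = 3.242 + 2.348 = 5.590 mg/L.

D ≈ 5.59 mg/L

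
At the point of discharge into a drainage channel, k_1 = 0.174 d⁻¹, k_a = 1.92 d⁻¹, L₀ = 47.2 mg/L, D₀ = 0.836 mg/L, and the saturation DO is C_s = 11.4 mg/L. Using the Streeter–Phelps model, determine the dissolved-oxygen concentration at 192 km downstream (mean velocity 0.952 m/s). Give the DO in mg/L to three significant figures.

Travel time t = x/v = 192 km / (0.952 m/s) = 192000 m / 0.952 m/s = 201700 s = 2.334 d.
k_1 L₀/(k_a−k_1) = 0.174×47.2/(1.92−0.174) = 8.213/1.746 = 4.704 mg/L.
e^(−k_1 t) = e^(−0.174×2.334) = 0.6662; e^(−k_a t) = e^(−1.92×2.334) = 0.01131.
D = 4.704 × (0.6662 − 0.01131) + 0.836 × 0.01131 = 3.080 + 0.009458 = 3.090 mg/L.
DO = C_s − D = 11.4 − 3.090 = 8.310 mg/L.

DO ≈ 8.31 mg/L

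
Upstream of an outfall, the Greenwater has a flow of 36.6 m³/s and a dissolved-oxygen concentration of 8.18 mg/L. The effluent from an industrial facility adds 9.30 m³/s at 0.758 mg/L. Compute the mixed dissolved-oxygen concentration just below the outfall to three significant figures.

6.68 mg/L

Flow-weighted mixing: C = (Q_r C_r + Q_w C_w)/(Q_r + Q_w)
= (36.6×8.18 + 9.30×0.758)/(36.6 + 9.30) = 306.4/45.90 = 6.676 mg/L.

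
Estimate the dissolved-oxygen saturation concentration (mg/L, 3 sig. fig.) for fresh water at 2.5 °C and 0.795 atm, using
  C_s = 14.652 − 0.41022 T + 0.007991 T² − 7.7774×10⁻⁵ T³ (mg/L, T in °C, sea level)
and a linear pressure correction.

C_s ≈ 10.9 mg/L

At sea level: C_s = 14.652 − 0.41022×2.5 + 0.007991×2.5² − 7.7774×10⁻⁵×2.5³ = 13.68 mg/L.
Pressure correction: C_s' = 13.68 × 0.795 = 10.87 mg/L.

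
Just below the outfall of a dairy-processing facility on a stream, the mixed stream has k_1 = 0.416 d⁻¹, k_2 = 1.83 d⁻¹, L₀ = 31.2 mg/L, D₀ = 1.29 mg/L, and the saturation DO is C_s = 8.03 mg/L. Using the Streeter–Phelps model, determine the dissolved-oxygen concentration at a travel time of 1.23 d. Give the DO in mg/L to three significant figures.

k_1 L₀/(k_2−k_1) = 0.416×31.2/(1.83−0.416) = 12.98/1.414 = 9.179 mg/L.
e^(−k_1 t) = e^(−0.416×1.230) = 0.5995; e^(−k_2 t) = e^(−1.83×1.230) = 0.1053.
D = 9.179 × (0.5995 − 0.1053) + 1.29 × 0.1053 = 4.536 + 0.1358 = 4.672 mg/L.
DO = C_s − D = 8.03 − 4.672 = 3.358 mg/L.

DO ≈ 3.36 mg/L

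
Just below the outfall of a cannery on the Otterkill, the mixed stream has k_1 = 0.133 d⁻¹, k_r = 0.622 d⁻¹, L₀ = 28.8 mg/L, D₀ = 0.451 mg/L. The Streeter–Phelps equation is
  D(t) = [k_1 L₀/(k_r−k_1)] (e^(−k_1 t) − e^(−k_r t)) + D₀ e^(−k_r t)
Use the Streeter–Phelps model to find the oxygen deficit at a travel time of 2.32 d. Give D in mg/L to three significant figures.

k_1 L₀/(k_r−k_1) = 0.133×28.8/(0.622−0.133) = 3.830/0.4890 = 7.833 mg/L.
e^(−k_1 t) = e^(−0.133×2.320) = 0.7345; e^(−k_r t) = e^(−0.622×2.320) = 0.2362.
D = 7.833 × (0.7345 − 0.2362) + 0.451 × 0.2362 = 3.903 + 0.1065 = 4.010 mg/L.

D ≈ 4.01 mg/L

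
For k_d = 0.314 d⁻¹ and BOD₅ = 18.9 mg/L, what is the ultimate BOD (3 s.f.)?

L₀ ≈ 23.9 mg/L

BOD₅ = L₀(1 − e^(−5k_d)) ⇒ L₀ = BOD₅ / (1 − e^(−5×0.314))
= 18.9 / (1 − 0.2080) = 18.9 / 0.7920 = 23.86 mg/L.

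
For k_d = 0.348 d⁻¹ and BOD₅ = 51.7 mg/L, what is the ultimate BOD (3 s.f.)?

L₀ ≈ 62.7 mg/L

BOD₅ = L₀(1 − e^(−5k_d)) ⇒ L₀ = BOD₅ / (1 − e^(−5×0.348))
= 51.7 / (1 − 0.1755) = 51.7 / 0.8245 = 62.71 mg/L.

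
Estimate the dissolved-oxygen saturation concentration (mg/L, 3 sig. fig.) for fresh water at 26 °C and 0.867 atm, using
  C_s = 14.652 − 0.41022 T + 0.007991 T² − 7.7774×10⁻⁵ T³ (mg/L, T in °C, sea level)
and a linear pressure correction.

C_s ≈ 6.95 mg/L

At sea level: C_s = 14.652 − 0.41022×26 + 0.007991×26² − 7.7774×10⁻⁵×26³ = 8.021 mg/L.
Pressure correction: C_s' = 8.021 × 0.867 = 6.954 mg/L.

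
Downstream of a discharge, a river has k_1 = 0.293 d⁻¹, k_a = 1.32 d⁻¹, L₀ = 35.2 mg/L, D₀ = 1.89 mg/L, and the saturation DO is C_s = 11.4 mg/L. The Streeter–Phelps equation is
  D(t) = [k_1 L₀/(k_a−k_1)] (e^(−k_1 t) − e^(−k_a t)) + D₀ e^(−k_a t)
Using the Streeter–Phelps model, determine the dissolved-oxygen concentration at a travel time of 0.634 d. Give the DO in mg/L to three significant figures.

k_1 L₀/(k_a−k_1) = 0.293×35.2/(1.32−0.293) = 10.31/1.027 = 10.04 mg/L.
e^(−k_1 t) = e^(−0.293×0.6340) = 0.8305; e^(−k_a t) = e^(−1.32×0.6340) = 0.4331.
D = 10.04 × (0.8305 − 0.4331) + 1.89 × 0.4331 = 3.991 + 0.8185 = 4.809 mg/L.
DO = C_s − D = 11.4 − 4.809 = 6.591 mg/L.

DO ≈ 6.59 mg/L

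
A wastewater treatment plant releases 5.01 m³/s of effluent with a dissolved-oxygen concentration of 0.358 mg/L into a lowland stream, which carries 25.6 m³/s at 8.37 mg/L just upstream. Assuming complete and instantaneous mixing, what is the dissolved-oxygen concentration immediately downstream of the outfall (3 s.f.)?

7.06 mg/L

Flow-weighted mixing: C = (Q_r C_r + Q_w C_w)/(Q_r + Q_w)
= (25.6×8.37 + 5.01×0.358)/(25.6 + 5.01) = 216.1/30.61 = 7.059 mg/L.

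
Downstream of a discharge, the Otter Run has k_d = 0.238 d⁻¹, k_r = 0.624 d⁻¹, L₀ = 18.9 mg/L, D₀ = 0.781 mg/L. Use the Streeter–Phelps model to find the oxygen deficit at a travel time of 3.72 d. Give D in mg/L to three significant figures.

k_d L₀/(k_r−k_d) = 0.238×18.9/(0.624−0.238) = 4.498/0.3860 = 11.65 mg/L.
e^(−k_d t) = e^(−0.238×3.720) = 0.4126; e^(−k_r t) = e^(−0.624×3.720) = 0.09815.
D = 11.65 × (0.4126 − 0.09815) + 0.781 × 0.09815 = 3.664 + 0.07665 = 3.741 mg/L.

D ≈ 3.74 mg/L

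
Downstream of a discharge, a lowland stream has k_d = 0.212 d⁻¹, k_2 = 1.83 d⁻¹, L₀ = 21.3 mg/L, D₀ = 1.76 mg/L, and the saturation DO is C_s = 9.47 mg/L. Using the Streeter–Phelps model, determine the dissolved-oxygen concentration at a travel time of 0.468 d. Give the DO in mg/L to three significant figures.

DO ≈ 7.38 mg/L

k_d L₀/(k_2−k_d) = 0.212×21.3/(1.83−0.212) = 4.516/1.618 = 2.791 mg/L.
e^(−k_d t) = e^(−0.212×0.4680) = 0.9055; e^(−k_2 t) = e^(−1.83×0.4680) = 0.4247.
D = 2.791 × (0.9055 − 0.4247) + 1.76 × 0.4247 = 1.342 + 0.7474 = 2.089 mg/L.
DO = C_s − D = 9.47 − 2.089 = 7.381 mg/L.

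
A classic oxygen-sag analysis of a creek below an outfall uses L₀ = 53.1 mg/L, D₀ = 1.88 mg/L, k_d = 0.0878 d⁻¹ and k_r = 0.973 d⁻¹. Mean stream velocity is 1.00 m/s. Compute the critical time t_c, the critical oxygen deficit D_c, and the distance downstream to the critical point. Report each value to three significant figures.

With k_r/k_d = 11.08 and 1 − D₀(k_r−k_d)/(k_d L₀) = 0.6430,
t_c = ln(11.08 × 0.6430) / (0.973 − 0.0878) = ln(7.126) / 0.8852 = 1.964/0.8852 = 2.218 d.
D_c = (k_d/k_r) L₀ e^(−k_d t_c) = (0.0878/0.973) × 53.1 × e^(−0.0878×2.218) = 0.09024 × 53.1 × 0.8230 = 3.944 mg/L.
x_c = v t_c = 1.00 m/s × 2.218 d × 86400 s/d = 191700 m ≈ 192 km.

t_c ≈ 2.22 d; D_c ≈ 3.94 mg/L; x_c ≈ 192 km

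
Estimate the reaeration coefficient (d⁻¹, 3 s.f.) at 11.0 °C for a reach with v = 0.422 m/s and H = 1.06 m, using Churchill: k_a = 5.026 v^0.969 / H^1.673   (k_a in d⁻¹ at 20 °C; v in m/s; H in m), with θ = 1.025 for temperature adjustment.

k_a ≈ 1.58 d⁻¹

k_a(20) = 5.026 × 0.422^0.969 / 1.06^1.673 = 5.026 × 0.4334 / 1.102 = 1.976 d⁻¹.
k_a(11.0) = 1.976 × 1.025^(11.0−20) = 1.976 × 0.8007 = 1.582 d⁻¹.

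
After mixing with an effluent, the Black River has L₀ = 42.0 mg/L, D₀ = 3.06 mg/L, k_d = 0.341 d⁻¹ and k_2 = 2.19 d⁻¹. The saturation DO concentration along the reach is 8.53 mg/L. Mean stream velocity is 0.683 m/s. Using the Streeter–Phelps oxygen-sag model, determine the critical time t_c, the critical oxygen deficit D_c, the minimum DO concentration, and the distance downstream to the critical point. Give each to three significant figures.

t_c ≈ 0.734 d; D_c ≈ 5.09 mg/L; min DO ≈ 3.44 mg/L; x_c ≈ 43.3 km

With k_2/k_d = 6.422 and 1 − D₀(k_2−k_d)/(k_d L₀) = 0.6049,
t_c = ln(6.422 × 0.6049) / (2.19 − 0.341) = ln(3.885) / 1.849 = 1.357/1.849 = 0.7340 d.
D_c = (k_d/k_2) L₀ e^(−k_d t_c) = (0.341/2.19) × 42.0 × e^(−0.341×0.7340) = 0.1557 × 42.0 × 0.7786 = 5.092 mg/L.
Minimum DO = C_s − D_c = 8.53 − 5.092 = 3.438 mg/L.
x_c = v t_c = 0.683 m/s × 0.7340 d × 86400 s/d = 43310 m ≈ 43.3 km.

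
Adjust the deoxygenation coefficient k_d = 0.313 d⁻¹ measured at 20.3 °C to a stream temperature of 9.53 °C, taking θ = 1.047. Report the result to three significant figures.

k_d ≈ 0.191 d⁻¹

k_d(T₂) = k_d(T₁) · θ^(T₂−T₁) = 0.313 × 1.047^(9.53−20.3)
= 0.313 × 1.047^-10.8 = 0.313 × 0.6098 = 0.1909 d⁻¹.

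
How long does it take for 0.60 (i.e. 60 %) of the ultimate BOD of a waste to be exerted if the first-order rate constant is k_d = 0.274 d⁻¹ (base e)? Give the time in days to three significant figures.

y/L₀ = 1 − e^(−k_d t) = 0.60 ⇒ e^(−k_d t) = 0.400
t = −ln(0.400) / 0.274 = 0.9163 / 0.274 = 3.344 d.

t ≈ 3.34 d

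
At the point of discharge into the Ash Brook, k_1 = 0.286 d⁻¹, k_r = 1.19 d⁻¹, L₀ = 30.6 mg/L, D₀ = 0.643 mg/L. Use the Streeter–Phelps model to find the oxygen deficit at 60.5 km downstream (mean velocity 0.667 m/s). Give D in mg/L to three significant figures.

Travel time t = x/v = 60.5 km / (0.667 m/s) = 60500 m / 0.667 m/s = 90700 s = 1.050 d.
k_1 L₀/(k_r−k_1) = 0.286×30.6/(1.19−0.286) = 8.752/0.9040 = 9.681 mg/L.
e^(−k_1 t) = e^(−0.286×1.050) = 0.7406; e^(−k_r t) = e^(−1.19×1.050) = 0.2867.
D = 9.681 × (0.7406 − 0.2867) + 0.643 × 0.2867 = 4.394 + 0.1844 = 4.579 mg/L.

D ≈ 4.58 mg/L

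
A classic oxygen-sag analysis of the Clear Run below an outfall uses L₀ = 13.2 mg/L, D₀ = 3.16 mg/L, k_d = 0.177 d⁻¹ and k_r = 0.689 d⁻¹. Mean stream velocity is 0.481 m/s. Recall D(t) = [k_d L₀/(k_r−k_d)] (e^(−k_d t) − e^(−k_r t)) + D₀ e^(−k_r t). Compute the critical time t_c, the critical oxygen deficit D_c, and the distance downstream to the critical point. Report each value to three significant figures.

With k_r/k_d = 3.893 and 1 − D₀(k_r−k_d)/(k_d L₀) = 0.3075,
t_c = ln(3.893 × 0.3075) / (0.689 − 0.177) = ln(1.197) / 0.5120 = 0.1799/0.5120 = 0.3513 d.
L(t_c) = L₀ e^(−k_d t_c) = 13.2 × 0.9397 = 12.40 mg/L, and at the critical point k_r D_c = k_d L, so D_c = (0.177/0.689) × 12.40 = 3.187 mg/L.
x_c = v t_c = 0.481 m/s × 0.3513 d × 86400 s/d = 14600 m ≈ 14.6 km.

t_c ≈ 0.351 d; D_c ≈ 3.19 mg/L; x_c ≈ 14.6 km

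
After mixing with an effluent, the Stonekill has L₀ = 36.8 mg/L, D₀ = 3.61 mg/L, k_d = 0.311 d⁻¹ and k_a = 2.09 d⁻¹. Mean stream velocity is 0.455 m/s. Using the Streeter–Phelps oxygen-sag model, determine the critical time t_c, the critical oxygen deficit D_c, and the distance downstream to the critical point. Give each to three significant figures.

t_c ≈ 0.608 d; D_c ≈ 4.53 mg/L; x_c ≈ 23.9 km

t_c = [1/(k_a−k_d)] ln[(k_a/k_d)(1 − D₀(k_a−k_d)/(k_d L₀))]
= [1/(2.09−0.311)] ln[(2.09/0.311)(1 − 3.61×1.779/(0.311×36.8))]
= (1/1.779) ln[6.720 × 0.4389] = 0.5621 × ln(2.949) = 0.5621 × 1.082 = 0.6079 d.
L(t_c) = L₀ e^(−k_d t_c) = 36.8 × 0.8277 = 30.46 mg/L, and at the critical point k_a D_c = k_d L, so D_c = (0.311/2.09) × 30.46 = 4.533 mg/L.
x_c = v t_c = 0.455 m/s × 0.6079 d × 86400 s/d = 23900 m ≈ 23.9 km.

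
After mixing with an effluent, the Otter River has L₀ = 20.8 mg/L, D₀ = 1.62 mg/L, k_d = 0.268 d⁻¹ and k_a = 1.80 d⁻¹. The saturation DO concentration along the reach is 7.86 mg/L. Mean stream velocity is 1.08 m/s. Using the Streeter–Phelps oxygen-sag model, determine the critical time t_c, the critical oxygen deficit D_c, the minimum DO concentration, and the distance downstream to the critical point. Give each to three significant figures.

t_c = [1/(k_a−k_d)] ln[(k_a/k_d)(1 − D₀(k_a−k_d)/(k_d L₀))]
= [1/(1.80−0.268)] ln[(1.80/0.268)(1 − 1.62×1.532/(0.268×20.8))]
= (1/1.532) ln[6.716 × 0.5548] = 0.6527 × ln(3.726) = 0.6527 × 1.315 = 0.8586 d.
D_c = (k_d/k_a) L₀ e^(−k_d t_c) = (0.268/1.80) × 20.8 × e^(−0.268×0.8586) = 0.1489 × 20.8 × 0.7945 = 2.460 mg/L.
Minimum DO = C_s − D_c = 7.86 − 2.460 = 5.400 mg/L.
x_c = v t_c = 1.08 m/s × 0.8586 d × 86400 s/d = 80120 m ≈ 80.1 km.

t_c ≈ 0.859 d; D_c ≈ 2.46 mg/L; min DO ≈ 5.40 mg/L; x_c ≈ 80.1 km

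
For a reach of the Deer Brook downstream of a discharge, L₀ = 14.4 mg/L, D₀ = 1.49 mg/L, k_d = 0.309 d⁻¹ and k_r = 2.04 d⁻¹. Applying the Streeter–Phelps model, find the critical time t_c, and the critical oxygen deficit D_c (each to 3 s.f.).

t_c = [1/(k_r−k_d)] ln[(k_r/k_d)(1 − D₀(k_r−k_d)/(k_d L₀))]
= [1/(2.04−0.309)] ln[(2.04/0.309)(1 − 1.49×1.731/(0.309×14.4))]
= (1/1.731) ln[6.602 × 0.4204] = 0.5777 × ln(2.775) = 0.5777 × 1.021 = 0.5897 d.
L(t_c) = L₀ e^(−k_d t_c) = 14.4 × 0.8334 = 12.00 mg/L, and at the critical point k_r D_c = k_d L, so D_c = (0.309/2.04) × 12.00 = 1.818 mg/L.

t_c ≈ 0.590 d; D_c ≈ 1.82 mg/L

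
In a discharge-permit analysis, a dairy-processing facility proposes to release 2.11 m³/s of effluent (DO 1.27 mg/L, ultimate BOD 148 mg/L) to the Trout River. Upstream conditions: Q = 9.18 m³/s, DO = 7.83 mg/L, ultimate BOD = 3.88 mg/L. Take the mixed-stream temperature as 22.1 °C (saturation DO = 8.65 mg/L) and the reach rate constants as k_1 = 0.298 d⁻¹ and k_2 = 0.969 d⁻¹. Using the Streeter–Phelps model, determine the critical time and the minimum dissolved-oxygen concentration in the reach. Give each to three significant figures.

t_c ≈ 1.52 d; minimum DO ≈ 2.62 mg/L

Mixed DO = (9.18×7.83 + 2.11×1.27)/(9.18+2.11) = 74.56/11.29 = 6.604 mg/L.
Mixed L₀ = (9.18×3.88 + 2.11×148)/(11.29) = 347.9/11.29 = 30.81 mg/L.
Initial deficit D₀ = C_s − DO₀ = 8.65 − 6.604 = 2.046 mg/L.
t_c = (1/0.6710) ln[(0.969/0.298)(1 − 2.046×0.6710/(0.298×30.81))] = 1.490 × ln(2.766) = 1.516 d.
D_c = (0.298/0.969) × 30.81 × e^(−0.298×1.516) = 0.3075 × 30.81 × 0.6365 = 6.032 mg/L.
Minimum DO = 8.65 − 6.032 = 2.618 mg/L.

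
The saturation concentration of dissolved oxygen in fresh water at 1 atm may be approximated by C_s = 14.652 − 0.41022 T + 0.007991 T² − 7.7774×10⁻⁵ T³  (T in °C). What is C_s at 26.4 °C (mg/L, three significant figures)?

C_s = 14.652 − 0.41022×26.4 + 0.007991×26.4² − 7.7774×10⁻⁵×26.4³ = 7.961 mg/L.

C_s ≈ 7.96 mg/L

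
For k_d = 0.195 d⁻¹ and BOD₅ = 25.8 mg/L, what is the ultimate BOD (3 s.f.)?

BOD₅ = L₀(1 − e^(−5k_d)) ⇒ L₀ = BOD₅ / (1 − e^(−5×0.195))
= 25.8 / (1 − 0.3772) = 25.8 / 0.6228 = 41.43 mg/L.

L₀ ≈ 41.4 mg/L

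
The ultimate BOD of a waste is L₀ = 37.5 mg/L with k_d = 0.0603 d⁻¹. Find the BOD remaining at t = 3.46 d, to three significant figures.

L ≈ 30.4 mg/L

L_t = L₀ e^(−k_d t) = 37.5 × e^(−0.0603×3.46) = 37.5 × 0.8117 = 30.44 mg/L.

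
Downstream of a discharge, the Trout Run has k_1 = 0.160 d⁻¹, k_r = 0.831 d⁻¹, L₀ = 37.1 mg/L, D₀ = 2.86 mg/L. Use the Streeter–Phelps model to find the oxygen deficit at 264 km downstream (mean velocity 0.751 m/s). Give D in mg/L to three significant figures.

Travel time t = x/v = 264 km / (0.751 m/s) = 264000 m / 0.751 m/s = 351500 s = 4.069 d.
k_1 L₀/(k_r−k_1) = 0.160×37.1/(0.831−0.160) = 5.936/0.6710 = 8.846 mg/L.
e^(−k_1 t) = e^(−0.160×4.069) = 0.5215; e^(−k_r t) = e^(−0.831×4.069) = 0.03401.
D = 8.846 × (0.5215 − 0.03401) + 2.86 × 0.03401 = 4.313 + 0.09727 = 4.410 mg/L.

D ≈ 4.41 mg/L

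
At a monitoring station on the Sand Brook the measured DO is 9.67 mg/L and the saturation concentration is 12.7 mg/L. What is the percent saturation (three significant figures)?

% saturation = C/C_s × 100 = 9.67/12.7 × 100 = 76.1 %.

76.1 % saturation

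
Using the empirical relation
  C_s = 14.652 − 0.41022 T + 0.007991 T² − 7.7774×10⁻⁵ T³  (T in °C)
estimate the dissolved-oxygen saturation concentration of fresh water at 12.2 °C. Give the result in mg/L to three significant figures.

C_s ≈ 10.7 mg/L

C_s = 14.652 − 0.41022×12.2 + 0.007991×12.2² − 7.7774×10⁻⁵×12.2³ = 10.70 mg/L.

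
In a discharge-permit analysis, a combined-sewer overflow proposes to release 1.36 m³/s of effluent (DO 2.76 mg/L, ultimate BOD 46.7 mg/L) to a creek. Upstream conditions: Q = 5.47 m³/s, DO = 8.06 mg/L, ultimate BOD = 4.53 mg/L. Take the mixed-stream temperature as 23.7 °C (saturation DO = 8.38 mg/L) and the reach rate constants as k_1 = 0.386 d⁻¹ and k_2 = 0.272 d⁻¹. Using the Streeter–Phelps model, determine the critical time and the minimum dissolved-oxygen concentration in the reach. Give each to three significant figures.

Mixed DO = (5.47×8.06 + 1.36×2.76)/(5.47+1.36) = 47.84/6.830 = 7.005 mg/L.
Mixed L₀ = (5.47×4.53 + 1.36×46.7)/(6.830) = 88.29/6.830 = 12.93 mg/L.
Initial deficit D₀ = C_s − DO₀ = 8.38 − 7.005 = 1.375 mg/L.
t_c = (1/-0.1140) ln[(0.272/0.386)(1 − 1.375×-0.1140/(0.386×12.93))] = -8.772 × ln(0.7268) = 2.799 d.
D_c = (0.386/0.272) × 12.93 × e^(−0.386×2.799) = 1.419 × 12.93 × 0.3394 = 6.227 mg/L.
Minimum DO = 8.38 − 6.227 = 2.153 mg/L.

t_c ≈ 2.80 d; minimum DO ≈ 2.15 mg/L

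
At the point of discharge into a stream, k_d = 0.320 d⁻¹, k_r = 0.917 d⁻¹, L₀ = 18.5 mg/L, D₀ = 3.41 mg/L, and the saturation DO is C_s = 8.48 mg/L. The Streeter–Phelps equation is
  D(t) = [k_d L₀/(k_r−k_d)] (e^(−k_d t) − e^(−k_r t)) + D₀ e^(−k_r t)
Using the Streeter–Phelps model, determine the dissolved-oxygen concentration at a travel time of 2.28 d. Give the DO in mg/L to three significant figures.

k_d L₀/(k_r−k_d) = 0.320×18.5/(0.917−0.320) = 5.920/0.5970 = 9.916 mg/L.
e^(−k_d t) = e^(−0.320×2.280) = 0.4821; e^(−k_r t) = e^(−0.917×2.280) = 0.1236.
D = 9.916 × (0.4821 − 0.1236) + 3.41 × 0.1236 = 3.555 + 0.4215 = 3.977 mg/L.
DO = C_s − D = 8.48 − 3.977 = 4.503 mg/L.

DO ≈ 4.50 mg/L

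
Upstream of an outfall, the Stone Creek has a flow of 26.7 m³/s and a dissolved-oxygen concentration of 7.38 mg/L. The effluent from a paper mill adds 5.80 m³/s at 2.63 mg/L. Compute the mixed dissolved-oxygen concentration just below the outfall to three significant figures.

Flow-weighted mixing: C = (Q_r C_r + Q_w C_w)/(Q_r + Q_w)
= (26.7×7.38 + 5.80×2.63)/(26.7 + 5.80) = 212.3/32.50 = 6.532 mg/L.

6.53 mg/L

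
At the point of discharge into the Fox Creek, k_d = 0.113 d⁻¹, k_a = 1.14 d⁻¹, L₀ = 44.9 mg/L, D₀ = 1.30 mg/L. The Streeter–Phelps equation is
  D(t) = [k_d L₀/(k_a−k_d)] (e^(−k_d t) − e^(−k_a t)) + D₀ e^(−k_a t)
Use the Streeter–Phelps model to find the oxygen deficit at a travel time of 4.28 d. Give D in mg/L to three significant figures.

k_d L₀/(k_a−k_d) = 0.113×44.9/(1.14−0.113) = 5.074/1.027 = 4.940 mg/L.
e^(−k_d t) = e^(−0.113×4.280) = 0.6165; e^(−k_a t) = e^(−1.14×4.280) = 0.007603.
D = 4.940 × (0.6165 − 0.007603) + 1.30 × 0.007603 = 3.008 + 0.009884 = 3.018 mg/L.

D ≈ 3.02 mg/L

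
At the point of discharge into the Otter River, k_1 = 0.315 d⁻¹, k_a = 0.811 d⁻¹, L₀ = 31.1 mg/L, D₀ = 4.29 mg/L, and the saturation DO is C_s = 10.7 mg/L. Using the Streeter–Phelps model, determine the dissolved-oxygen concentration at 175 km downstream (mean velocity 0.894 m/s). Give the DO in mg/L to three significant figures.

DO ≈ 3.49 mg/L

Travel time t = x/v = 175 km / (0.894 m/s) = 175000 m / 0.894 m/s = 195700 s = 2.266 d.
k_1 L₀/(k_a−k_1) = 0.315×31.1/(0.811−0.315) = 9.796/0.4960 = 19.75 mg/L.
e^(−k_1 t) = e^(−0.315×2.266) = 0.4898; e^(−k_a t) = e^(−0.811×2.266) = 0.1592.
D = 19.75 × (0.4898 − 0.1592) + 4.29 × 0.1592 = 6.530 + 0.6831 = 7.213 mg/L.
DO = C_s − D = 10.7 − 7.213 = 3.487 mg/L.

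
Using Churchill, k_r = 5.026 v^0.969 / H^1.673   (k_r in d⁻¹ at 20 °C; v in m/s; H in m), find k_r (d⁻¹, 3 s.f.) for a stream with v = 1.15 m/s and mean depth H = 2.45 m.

k_r ≈ 1.29 d⁻¹

k_r = 5.026 × 1.15^0.969 / 2.45^1.673 = 5.026 × 1.145 / 4.478 = 1.285 d⁻¹.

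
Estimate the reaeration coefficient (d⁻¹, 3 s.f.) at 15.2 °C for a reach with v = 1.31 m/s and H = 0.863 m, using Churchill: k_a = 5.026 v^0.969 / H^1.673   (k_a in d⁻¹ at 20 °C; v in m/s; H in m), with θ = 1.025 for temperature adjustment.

k_a ≈ 7.42 d⁻¹

k_a(20) = 5.026 × 1.31^0.969 / 0.863^1.673 = 5.026 × 1.299 / 0.7815 = 8.354 d⁻¹.
k_a(15.2) = 8.354 × 1.025^(15.2−20) = 8.354 × 0.8882 = 7.421 d⁻¹.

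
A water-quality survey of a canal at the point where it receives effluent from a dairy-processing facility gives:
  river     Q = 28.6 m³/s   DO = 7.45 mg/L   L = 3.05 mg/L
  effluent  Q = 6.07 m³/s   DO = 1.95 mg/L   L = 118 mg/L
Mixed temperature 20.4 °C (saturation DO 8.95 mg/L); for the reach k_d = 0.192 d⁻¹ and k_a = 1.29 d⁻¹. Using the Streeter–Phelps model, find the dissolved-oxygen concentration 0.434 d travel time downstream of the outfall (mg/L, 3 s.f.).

Mixed DO = (28.6×7.45 + 6.07×1.95)/(28.6+6.07) = 224.9/34.67 = 6.487 mg/L.
Mixed L₀ = (28.6×3.05 + 6.07×118)/(34.67) = 803.5/34.67 = 23.18 mg/L.
Initial deficit D₀ = C_s − DO₀ = 8.95 − 6.487 = 2.463 mg/L.
D(0.434) = [0.192×23.18/(1.29−0.192)](e^(−0.192×0.434) − e^(−1.29×0.434)) + 2.463 e^(−1.29×0.434)
= 4.053 × (0.9200 − 0.5713) + 2.463 × 0.5713 = 2.820 mg/L.
DO = 8.95 − 2.820 = 6.130 mg/L.

DO ≈ 6.13 mg/L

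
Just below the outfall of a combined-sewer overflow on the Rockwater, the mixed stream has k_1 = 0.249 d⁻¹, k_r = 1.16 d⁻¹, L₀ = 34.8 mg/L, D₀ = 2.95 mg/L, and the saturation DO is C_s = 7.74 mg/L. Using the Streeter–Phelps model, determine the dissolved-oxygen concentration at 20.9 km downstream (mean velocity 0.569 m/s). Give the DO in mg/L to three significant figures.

Travel time t = x/v = 20.9 km / (0.569 m/s) = 20900 m / 0.569 m/s = 36730 s = 0.4251 d.
k_1 L₀/(k_r−k_1) = 0.249×34.8/(1.16−0.249) = 8.665/0.9110 = 9.512 mg/L.
e^(−k_1 t) = e^(−0.249×0.4251) = 0.8996; e^(−k_r t) = e^(−1.16×0.4251) = 0.6107.
D = 9.512 × (0.8996 − 0.6107) + 2.95 × 0.6107 = 2.747 + 1.802 = 4.549 mg/L.
DO = C_s − D = 7.74 − 4.549 = 3.191 mg/L.

DO ≈ 3.19 mg/L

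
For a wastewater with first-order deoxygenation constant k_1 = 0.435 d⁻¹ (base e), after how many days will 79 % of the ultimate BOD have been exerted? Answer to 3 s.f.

y/L₀ = 1 − e^(−k_1 t) = 0.79 ⇒ e^(−k_1 t) = 0.210
t = −ln(0.210) / 0.435 = 1.561 / 0.435 = 3.588 d.

t ≈ 3.59 d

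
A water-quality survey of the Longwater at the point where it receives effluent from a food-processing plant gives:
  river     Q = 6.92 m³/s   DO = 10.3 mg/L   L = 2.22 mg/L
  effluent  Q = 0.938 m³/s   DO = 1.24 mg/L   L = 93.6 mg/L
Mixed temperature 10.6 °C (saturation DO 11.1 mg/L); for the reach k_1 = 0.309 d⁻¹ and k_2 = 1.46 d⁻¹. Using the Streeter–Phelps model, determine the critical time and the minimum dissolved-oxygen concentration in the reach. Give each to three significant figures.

Mixed DO = (6.92×10.3 + 0.938×1.24)/(6.92+0.938) = 72.44/7.858 = 9.219 mg/L.
Mixed L₀ = (6.92×2.22 + 0.938×93.6)/(7.858) = 103.2/7.858 = 13.13 mg/L.
Initial deficit D₀ = C_s − DO₀ = 11.1 − 9.219 = 1.881 mg/L.
t_c = (1/1.151) ln[(1.46/0.309)(1 − 1.881×1.151/(0.309×13.13))] = 0.8688 × ln(2.203) = 0.6860 d.
D_c = (0.309/1.46) × 13.13 × e^(−0.309×0.6860) = 0.2116 × 13.13 × 0.8090 = 2.248 mg/L.
Minimum DO = 11.1 − 2.248 = 8.852 mg/L.

t_c ≈ 0.686 d; minimum DO ≈ 8.85 mg/L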